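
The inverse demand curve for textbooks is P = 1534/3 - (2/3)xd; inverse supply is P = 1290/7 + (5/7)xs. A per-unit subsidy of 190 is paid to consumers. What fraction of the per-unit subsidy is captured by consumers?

Pre-subsidy: 1534/3 - (2/3)x = 1290/7 + (5/7)x gives x* = 6868/29 and P* = 10250/29.
With the rebate, buyers effectively pay Pb = Ps − 190, where Ps is the price sellers receive.
On the curves, Pb = 1534/3 - (2/3)x and Ps = 1290/7 + (5/7)x; the wedge Ps − Pb = 190 gives 1290/7 + (5/7)x − (1534/3 - (2/3)x) = 190, so x' = 10858/29.
Then Pb = 1534/3 − (2/3)·(10858/29) = 7590/29 and Ps = 1290/7 + (5/7)·(10858/29) = 13100/29.
Buyers' price falls by P* − Pb = 10250/29 − 7590/29 = 2660/29; sellers' price rises by Ps − P* = 13100/29 − 10250/29 = 2850/29.
So consumers capture (2660/29)/190 = 14/29 of each unit of subsidy.

Consumer share = 14/29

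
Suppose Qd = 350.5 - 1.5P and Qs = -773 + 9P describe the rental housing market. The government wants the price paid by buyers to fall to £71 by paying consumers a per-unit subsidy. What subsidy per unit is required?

Required subsidy s = £42 per unit

At a buyer price of 71, quantity demanded is 350.5 − 1.5·71 = 244.
Sellers supply 244 only when they receive Ps with -773 + 9·Ps = 244, i.e. Ps = 113.
s = Ps − Pb = 113 − 71 = 42.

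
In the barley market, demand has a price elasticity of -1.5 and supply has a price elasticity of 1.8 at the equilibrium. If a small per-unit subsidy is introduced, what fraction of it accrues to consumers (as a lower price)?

For a small subsidy around the equilibrium, the benefit split depends on the relative slopes, which at a point are proportional to the elasticities.
Buyer share = εs/(εs + |εd|) = 1.8/(1.8 + 1.5) = 6/11; seller share = |εd|/(εs + |εd|) = 5/11.

Consumer share = 6/11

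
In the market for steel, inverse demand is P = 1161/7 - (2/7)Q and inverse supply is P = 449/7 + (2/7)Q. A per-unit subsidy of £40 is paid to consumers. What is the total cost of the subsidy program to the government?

Pre-subsidy: 1161/7 - (2/7)Q = 449/7 + (2/7)Q gives Q* = 178 and P* = 115.
With the rebate, buyers effectively pay Pb = Ps − 40, where Ps is the price sellers receive.
On the curves, Pb = 1161/7 - (2/7)Q and Ps = 449/7 + (2/7)Q; the wedge Ps − Pb = 40 gives 449/7 + (2/7)Q − (1161/7 - (2/7)Q) = 40, so Q' = 248.
Then Pb = 1161/7 − (2/7)·248 = 95 and Ps = 449/7 + (2/7)·248 = 135.
Government outlay = subsidy × quantity = 40 × 248 = 9920.

Government cost = £9920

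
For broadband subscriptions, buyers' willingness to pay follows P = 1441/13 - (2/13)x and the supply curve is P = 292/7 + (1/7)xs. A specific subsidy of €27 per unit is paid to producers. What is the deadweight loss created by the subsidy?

Pre-subsidy: 1441/13 - (2/13)x = 292/7 + (1/7)x gives x* = 233 and P* = 75.
With the subsidy, sellers receive Ps = Pb + 27 for each unit, where Pb is the price buyers pay.
On the curves, Pb = 1441/13 - (2/13)x and Ps = 292/7 + (1/7)x; the wedge Ps − Pb = 27 gives 292/7 + (1/7)x − (1441/13 - (2/13)x) = 27, so x' = 324.
Then Pb = 1441/13 − (2/13)·324 = 61 and Ps = 292/7 + (1/7)·324 = 88.
The subsidy expands output by 324 − 233 = 91 past the efficient level; on those units the gap between marginal cost and willingness to pay runs from 0 up to 27.
DWL = ½ × 27 × 91 = 1228.5.

Deadweight loss = €1228.5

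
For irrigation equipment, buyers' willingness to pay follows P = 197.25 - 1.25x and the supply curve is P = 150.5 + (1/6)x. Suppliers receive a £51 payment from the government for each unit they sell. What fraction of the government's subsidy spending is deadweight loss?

Pre-subsidy: 197.25 - 1.25x = 150.5 + (1/6)x gives x* = 33 and P* = 156.
With the subsidy, sellers receive Ps = Pb + 51 for each unit, where Pb is the price buyers pay.
On the curves, Pb = 197.25 - 1.25x and Ps = 150.5 + (1/6)x; the wedge Ps − Pb = 51 gives 150.5 + (1/6)x − (197.25 - 1.25x) = 51, so x' = 69.
Then Pb = 197.25 − 1.25·69 = 111 and Ps = 150.5 + (1/6)·69 = 162.
ΔCS = ½(33 + 69)(156 − 111) = 2295; ΔPS = ½(33 + 69)(162 − 156) = 306.
Government spending = 51 × 69 = 3519.
DWL = ½ × 51 × (69 − 33) = 918; fraction = 918 / 3519 = 6/23.

DWL / government spending = 6/23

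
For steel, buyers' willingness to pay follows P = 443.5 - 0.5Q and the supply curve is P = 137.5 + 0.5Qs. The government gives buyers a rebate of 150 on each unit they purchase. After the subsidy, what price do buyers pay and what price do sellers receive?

Buyers pay 215.5; sellers receive 365.5

Pre-subsidy: 443.5 - 0.5Q = 137.5 + 0.5Q gives Q* = 306 and P* = 290.5.
With the rebate, buyers effectively pay Pb = Ps − 150, where Ps is the price sellers receive.
On the curves, Pb = 443.5 - 0.5Q and Ps = 137.5 + 0.5Q; the wedge Ps − Pb = 150 gives 137.5 + 0.5Q − (443.5 - 0.5Q) = 150, so Q' = 456.
Then Pb = 443.5 − 0.5·456 = 215.5 and Ps = 137.5 + 0.5·456 = 365.5.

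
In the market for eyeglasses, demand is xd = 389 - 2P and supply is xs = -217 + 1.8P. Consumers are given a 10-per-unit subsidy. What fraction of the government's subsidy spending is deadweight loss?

Pre-subsidy: 389 - 2P = -217 + 1.8P gives P* = 3030/19, x* = 1331/19.
With the rebate, buyers effectively pay Pb = Ps − 10, where Ps is the price sellers receive.
Demand in terms of Ps becomes xd = 389 − 2(Ps − 10) = 409 - 2Ps. Setting this equal to supply: 409 - 2Ps = -217 + 1.8Ps, so Ps = 3130/19.
Buyers pay Pb = 3130/19 − 10 = 2940/19; x' = -217 + 1.8·(3130/19) = 1511/19.
ΔCS = ½(1331/19 + 1511/19)(3030/19 − 2940/19) = 127890/361; ΔPS = ½(1331/19 + 1511/19)(3130/19 − 3030/19) = 142100/361.
Government spending = 10 × 1511/19 = 15110/19.
DWL = ½ × 10 × (1511/19 − 1331/19) = 900/19; fraction = (900/19) / (15110/19) = 90/1511.

DWL / government spending = 90/1511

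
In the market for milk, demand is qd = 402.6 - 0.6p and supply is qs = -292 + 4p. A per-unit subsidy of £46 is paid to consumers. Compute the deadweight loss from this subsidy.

Deadweight loss = £552

Pre-subsidy: 402.6 - 0.6p = -292 + 4p gives p* = 151, q* = 312.
With the rebate, buyers effectively pay pb = ps − 46, where ps is the price sellers receive.
Demand in terms of ps becomes qd = 402.6 − 0.6(ps − 46) = 430.2 - 0.6ps. Setting this equal to supply: 430.2 - 0.6ps = -292 + 4ps, so ps = 157.
Buyers pay pb = 157 − 46 = 111; q' = -292 + 4·157 = 336.
The subsidy expands output by 336 − 312 = 24 past the efficient level; on those units the gap between marginal cost and willingness to pay runs from 0 up to 46.
DWL = ½ × 46 × 24 = 552.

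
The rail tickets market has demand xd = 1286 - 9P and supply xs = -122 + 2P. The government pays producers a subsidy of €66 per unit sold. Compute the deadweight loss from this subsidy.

Pre-subsidy: 1286 - 9P = -122 + 2P gives P* = 128, x* = 134.
With the subsidy, sellers receive Ps = Pb + 66 for each unit, where Pb is the price buyers pay.
Supply in terms of Pb becomes xs = -122 + 2(Pb + 66) = 10 + 2Pb. Setting this equal to demand: 1286 - 9Pb = 10 + 2Pb, so Pb = 116.
Sellers receive Ps = 116 + 66 = 182; x' = 1286 − 9·116 = 242.
The subsidy expands output by 242 − 134 = 108 past the efficient level; on those units the gap between marginal cost and willingness to pay runs from 0 up to 66.
DWL = ½ × 66 × 108 = 3564.

Deadweight loss = €3564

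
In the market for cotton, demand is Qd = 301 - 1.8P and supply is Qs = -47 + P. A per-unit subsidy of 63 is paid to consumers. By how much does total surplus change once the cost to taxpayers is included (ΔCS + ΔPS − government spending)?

Net change in total surplus = -1275.75

Pre-subsidy: 301 - 1.8P = -47 + P gives P* = 870/7, Q* = 541/7.
With the rebate, buyers effectively pay Pb = Ps − 63, where Ps is the price sellers receive.
Demand in terms of Ps becomes Qd = 301 − 1.8(Ps − 63) = 414.4 - 1.8Ps. Setting this equal to supply: 414.4 - 1.8Ps = -47 + Ps, so Ps = 2307/14.
Buyers pay Pb = 2307/14 − 63 = 1425/14; Q' = -47 + 1·(2307/14) = 1649/14.
ΔCS = ½(541/7 + 1649/14)(870/7 − 1425/14) = 122895/56; ΔPS = ½(541/7 + 1649/14)(2307/14 − 870/7) = 221211/56.
Government spending = 63 × 1649/14 = 7420.5.
Net change = 122895/56 + 221211/56 − 7420.5 = -1275.75. The loss equals the DWL triangle ½·63·40.5.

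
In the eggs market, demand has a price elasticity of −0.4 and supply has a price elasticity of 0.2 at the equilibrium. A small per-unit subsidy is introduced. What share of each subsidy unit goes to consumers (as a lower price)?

For a small subsidy around the equilibrium, the benefit split depends on the relative slopes, which at a point are proportional to the elasticities.
Buyer share = εs/(εs + |εd|) = 0.2/(0.2 + 0.4) = 1/3; seller share = |εd|/(εs + |εd|) = 2/3.

Consumer share = 1/3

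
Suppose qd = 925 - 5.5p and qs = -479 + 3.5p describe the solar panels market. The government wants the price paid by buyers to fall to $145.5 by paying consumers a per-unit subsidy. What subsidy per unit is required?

Required subsidy s = $27 per unit

At a buyer price of 145.5, quantity demanded is 925 − 5.5·145.5 = 124.75.
Sellers supply 124.75 only when they receive ps with -479 + 3.5·ps = 124.75, i.e. ps = 172.5.
s = ps − pb = 172.5 − 145.5 = 27.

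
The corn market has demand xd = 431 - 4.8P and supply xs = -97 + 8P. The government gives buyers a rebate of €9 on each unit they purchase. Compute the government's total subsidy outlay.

Pre-subsidy: 431 - 4.8P = -97 + 8P gives P* = 41.25, x* = 233.
With the rebate, buyers effectively pay Pb = Ps − 9, where Ps is the price sellers receive.
Demand in terms of Ps becomes xd = 431 − 4.8(Ps − 9) = 474.2 - 4.8Ps. Setting this equal to supply: 474.2 - 4.8Ps = -97 + 8Ps, so Ps = 44.625.
Buyers pay Pb = 44.625 − 9 = 35.625; x' = -97 + 8·44.625 = 260.
Government outlay = subsidy × quantity = 9 × 260 = 2340.

Government cost = €2340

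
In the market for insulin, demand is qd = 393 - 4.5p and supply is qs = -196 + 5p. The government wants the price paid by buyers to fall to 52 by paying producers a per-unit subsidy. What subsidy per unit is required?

Required subsidy s = 19 per unit

At a buyer price of 52, quantity demanded is 393 − 4.5·52 = 159.
Sellers supply 159 only when they receive ps with -196 + 5·ps = 159, i.e. ps = 71.
s = ps − pb = 71 − 52 = 19.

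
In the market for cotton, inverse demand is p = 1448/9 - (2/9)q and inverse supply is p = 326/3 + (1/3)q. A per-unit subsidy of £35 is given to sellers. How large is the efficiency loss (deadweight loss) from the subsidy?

Deadweight loss = £1102.5

Pre-subsidy: 1448/9 - (2/9)q = 326/3 + (1/3)q gives q* = 94 and p* = 140.
With the subsidy, sellers receive ps = pb + 35 for each unit, where pb is the price buyers pay.
On the curves, pb = 1448/9 - (2/9)q and ps = 326/3 + (1/3)q; the wedge ps − pb = 35 gives 326/3 + (1/3)q − (1448/9 - (2/9)q) = 35, so q' = 157.
Then pb = 1448/9 − (2/9)·157 = 126 and ps = 326/3 + (1/3)·157 = 161.
The subsidy expands output by 157 − 94 = 63 past the efficient level; on those units the gap between marginal cost and willingness to pay runs from 0 up to 35.
DWL = ½ × 35 × 63 = 1102.5.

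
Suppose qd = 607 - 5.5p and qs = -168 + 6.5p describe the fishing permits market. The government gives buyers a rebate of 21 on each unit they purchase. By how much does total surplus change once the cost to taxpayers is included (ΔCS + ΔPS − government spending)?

Net change in total surplus = -656.90625

Pre-subsidy: 607 - 5.5p = -168 + 6.5p gives p* = 775/12, q* = 6043/24.
With the rebate, buyers effectively pay pb = ps − 21, where ps is the price sellers receive.
Demand in terms of ps becomes qd = 607 − 5.5(ps − 21) = 722.5 - 5.5ps. Setting this equal to supply: 722.5 - 5.5ps = -168 + 6.5ps, so ps = 1781/24.
Buyers pay pb = 1781/24 − 21 = 1277/24; q' = -168 + 6.5·(1781/24) = 15089/48.
ΔCS = ½(6043/24 + 15089/48)(775/12 − 1277/24) = 2472925/768; ΔPS = ½(6043/24 + 15089/48)(1781/24 − 775/12) = 2092475/768.
Government spending = 21 × 15089/48 = 6601.4375.
Net change = 2472925/768 + 2092475/768 − 6601.4375 = -656.90625. The loss equals the DWL triangle ½·21·62.5625.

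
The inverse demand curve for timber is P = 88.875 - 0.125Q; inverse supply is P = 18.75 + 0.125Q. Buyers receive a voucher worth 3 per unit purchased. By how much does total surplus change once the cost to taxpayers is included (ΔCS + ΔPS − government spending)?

Net change in total surplus = -18

Pre-subsidy: 88.875 - 0.125Q = 18.75 + 0.125Q gives Q* = 280.5 and P* = 53.8125.
With the rebate, buyers effectively pay Pb = Ps − 3, where Ps is the price sellers receive.
On the curves, Pb = 88.875 - 0.125Q and Ps = 18.75 + 0.125Q; the wedge Ps − Pb = 3 gives 18.75 + 0.125Q − (88.875 - 0.125Q) = 3, so Q' = 292.5.
Then Pb = 88.875 − 0.125·292.5 = 52.3125 and Ps = 18.75 + 0.125·292.5 = 55.3125.
ΔCS = ½(280.5 + 292.5)(53.8125 − 52.3125) = 429.75; ΔPS = ½(280.5 + 292.5)(55.3125 − 53.8125) = 429.75.
Government spending = 3 × 292.5 = 877.5.
Net change = 429.75 + 429.75 − 877.5 = -18. The loss equals the DWL triangle ½·3·12.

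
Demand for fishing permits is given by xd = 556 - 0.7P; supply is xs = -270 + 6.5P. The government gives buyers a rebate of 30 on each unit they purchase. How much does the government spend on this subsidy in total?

Pre-subsidy: 556 - 0.7P = -270 + 6.5P gives P* = 2065/18, x* = 17125/36.
With the rebate, buyers effectively pay Pb = Ps − 30, where Ps is the price sellers receive.
Demand in terms of Ps becomes xd = 556 − 0.7(Ps − 30) = 577 - 0.7Ps. Setting this equal to supply: 577 - 0.7Ps = -270 + 6.5Ps, so Ps = 4235/36.
Buyers pay Pb = 4235/36 − 30 = 3155/36; x' = -270 + 6.5·(4235/36) = 35615/72.
Government outlay = subsidy × quantity = 30 × 35615/72 = 178075/12.

Government cost = 178075/12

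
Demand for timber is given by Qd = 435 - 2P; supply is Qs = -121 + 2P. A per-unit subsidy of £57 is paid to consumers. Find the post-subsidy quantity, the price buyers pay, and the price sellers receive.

Pre-subsidy: 435 - 2P = -121 + 2P gives P* = 139, Q* = 157.
With the rebate, buyers effectively pay Pb = Ps − 57, where Ps is the price sellers receive.
Demand in terms of Ps becomes Qd = 435 − 2(Ps − 57) = 549 - 2Ps. Setting this equal to supply: 549 - 2Ps = -121 + 2Ps, so Ps = 167.5.
Buyers pay Pb = 167.5 − 57 = 110.5; Q' = -121 + 2·167.5 = 214.

Q' = 214; buyers pay £110.5; sellers receive £167.5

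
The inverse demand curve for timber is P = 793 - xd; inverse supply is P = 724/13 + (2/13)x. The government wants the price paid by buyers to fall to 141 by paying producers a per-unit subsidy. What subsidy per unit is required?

At a buyer price of 141, quantity demanded is 793 − 1·141 = 652.
Sellers supply 652 only when they receive Ps = 724/13 + (2/13)·652 = 156.
s = Ps − Pb = 156 − 141 = 15.

Required subsidy s = 15 per unit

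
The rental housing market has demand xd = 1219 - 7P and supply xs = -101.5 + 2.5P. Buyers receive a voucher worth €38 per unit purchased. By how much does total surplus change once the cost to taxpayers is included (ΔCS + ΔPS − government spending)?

Pre-subsidy: 1219 - 7P = -101.5 + 2.5P gives P* = 139, x* = 246.
With the rebate, buyers effectively pay Pb = Ps − 38, where Ps is the price sellers receive.
Demand in terms of Ps becomes xd = 1219 − 7(Ps − 38) = 1485 - 7Ps. Setting this equal to supply: 1485 - 7Ps = -101.5 + 2.5Ps, so Ps = 167.
Buyers pay Pb = 167 − 38 = 129; x' = -101.5 + 2.5·167 = 316.
ΔCS = ½(246 + 316)(139 − 129) = 2810; ΔPS = ½(246 + 316)(167 − 139) = 7868.
Government spending = 38 × 316 = 12008.
Net change = 2810 + 7868 − 12008 = -1330. The loss equals the DWL triangle ½·38·70.

Net change in total surplus = -€1330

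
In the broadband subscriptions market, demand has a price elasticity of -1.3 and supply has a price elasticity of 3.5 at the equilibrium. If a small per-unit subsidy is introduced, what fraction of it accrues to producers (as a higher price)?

Producer share = 13/48

For a small subsidy around the equilibrium, the benefit split depends on the relative slopes, which at a point are proportional to the elasticities.
Buyer share = εs/(εs + |εd|) = 3.5/(3.5 + 1.3) = 35/48; seller share = |εd|/(εs + |εd|) = 13/48.
So producers capture 13/48 of the subsidy.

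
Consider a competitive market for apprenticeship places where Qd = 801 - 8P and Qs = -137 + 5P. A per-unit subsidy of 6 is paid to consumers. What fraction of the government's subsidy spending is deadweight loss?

DWL / government spending = 120/3149

Pre-subsidy: 801 - 8P = -137 + 5P gives P* = 938/13, Q* = 2909/13.
With the rebate, buyers effectively pay Pb = Ps − 6, where Ps is the price sellers receive.
Demand in terms of Ps becomes Qd = 801 − 8(Ps − 6) = 849 - 8Ps. Setting this equal to supply: 849 - 8Ps = -137 + 5Ps, so Ps = 986/13.
Buyers pay Pb = 986/13 − 6 = 908/13; Q' = -137 + 5·(986/13) = 3149/13.
ΔCS = ½(2909/13 + 3149/13)(938/13 − 908/13) = 6990/13; ΔPS = ½(2909/13 + 3149/13)(986/13 − 938/13) = 11184/13.
Government spending = 6 × 3149/13 = 18894/13.
DWL = ½ × 6 × (3149/13 − 2909/13) = 720/13; fraction = (720/13) / (18894/13) = 120/3149.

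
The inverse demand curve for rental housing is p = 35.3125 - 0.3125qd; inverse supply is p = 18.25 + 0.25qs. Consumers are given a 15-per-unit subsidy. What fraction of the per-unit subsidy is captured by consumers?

Consumer share = 5/9

Pre-subsidy: 35.3125 - 0.3125q = 18.25 + 0.25q gives q* = 91/3 and p* = 155/6.
With the rebate, buyers effectively pay pb = ps − 15, where ps is the price sellers receive.
On the curves, pb = 35.3125 - 0.3125q and ps = 18.25 + 0.25q; the wedge ps − pb = 15 gives 18.25 + 0.25q − (35.3125 - 0.3125q) = 15, so q' = 57.
Then pb = 35.3125 − 0.3125·57 = 17.5 and ps = 18.25 + 0.25·57 = 32.5.
Buyers' price falls by p* − pb = 155/6 − 17.5 = 25/3; sellers' price rises by ps − p* = 32.5 − 155/6 = 20/3.
So consumers capture (25/3)/15 = 5/9 of each unit of subsidy.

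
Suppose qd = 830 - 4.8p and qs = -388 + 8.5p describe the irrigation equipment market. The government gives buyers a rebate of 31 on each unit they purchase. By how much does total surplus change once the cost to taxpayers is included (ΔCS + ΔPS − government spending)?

Pre-subsidy: 830 - 4.8p = -388 + 8.5p gives p* = 1740/19, q* = 7418/19.
With the rebate, buyers effectively pay pb = ps − 31, where ps is the price sellers receive.
Demand in terms of ps becomes qd = 830 − 4.8(ps − 31) = 978.8 - 4.8ps. Setting this equal to supply: 978.8 - 4.8ps = -388 + 8.5ps, so ps = 13668/133.
Buyers pay pb = 13668/133 − 31 = 9545/133; q' = -388 + 8.5·(13668/133) = 64574/133.
ΔCS = ½(7418/19 + 64574/133)(1740/19 − 9545/133) = 153488750/17689; ΔPS = ½(7418/19 + 64574/133)(13668/133 − 1740/19) = 86676000/17689.
Government spending = 31 × 64574/133 = 2001794/133.
Net change = 153488750/17689 + 86676000/17689 − 2001794/133 = -196044/133. The loss equals the DWL triangle ½·31·12648/133.

Net change in total surplus = -196044/133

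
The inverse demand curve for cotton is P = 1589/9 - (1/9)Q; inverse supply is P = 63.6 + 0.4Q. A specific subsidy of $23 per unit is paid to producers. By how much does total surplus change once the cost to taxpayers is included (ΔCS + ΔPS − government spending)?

Net change in total surplus = -$517.5

Pre-subsidy: 1589/9 - (1/9)Q = 63.6 + 0.4Q gives Q* = 221 and P* = 152.
With the subsidy, sellers receive Ps = Pb + 23 for each unit, where Pb is the price buyers pay.
On the curves, Pb = 1589/9 - (1/9)Q and Ps = 63.6 + 0.4Q; the wedge Ps − Pb = 23 gives 63.6 + 0.4Q − (1589/9 - (1/9)Q) = 23, so Q' = 266.
Then Pb = 1589/9 − (1/9)·266 = 147 and Ps = 63.6 + 0.4·266 = 170.
ΔCS = ½(221 + 266)(152 − 147) = 1217.5; ΔPS = ½(221 + 266)(170 − 152) = 4383.
Government spending = 23 × 266 = 6118.
Net change = 1217.5 + 4383 − 6118 = -517.5. The loss equals the DWL triangle ½·23·45.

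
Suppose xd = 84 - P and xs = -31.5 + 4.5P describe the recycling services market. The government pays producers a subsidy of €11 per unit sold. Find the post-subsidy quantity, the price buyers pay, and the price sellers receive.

Pre-subsidy: 84 - P = -31.5 + 4.5P gives P* = 21, x* = 63.
With the subsidy, sellers receive Ps = Pb + 11 for each unit, where Pb is the price buyers pay.
Supply in terms of Pb becomes xs = -31.5 + 4.5(Pb + 11) = 18 + 4.5Pb. Setting this equal to demand: 84 - Pb = 18 + 4.5Pb, so Pb = 12.
Sellers receive Ps = 12 + 11 = 23; x' = 84 − 1·12 = 72.

x' = 72; buyers pay €12; sellers receive €23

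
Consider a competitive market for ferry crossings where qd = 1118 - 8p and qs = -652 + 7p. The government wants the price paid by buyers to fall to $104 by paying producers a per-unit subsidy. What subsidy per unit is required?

Required subsidy s = $30 per unit

At a buyer price of 104, quantity demanded is 1118 − 8·104 = 286.
Sellers supply 286 only when they receive ps with -652 + 7·ps = 286, i.e. ps = 134.
s = ps − pb = 134 − 104 = 30.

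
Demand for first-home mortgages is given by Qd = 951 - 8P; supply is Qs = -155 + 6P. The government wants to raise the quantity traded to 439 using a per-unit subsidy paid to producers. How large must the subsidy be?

At Q = 439, invert demand for the buyer price: Pb = (951 − 439)/8 = 64; invert supply for the seller price: Ps = (439 − (-155))/6 = 99.
The subsidy must fill the gap: s = Ps − Pb = 99 − 64 = 35.

Required subsidy s = 35 per unit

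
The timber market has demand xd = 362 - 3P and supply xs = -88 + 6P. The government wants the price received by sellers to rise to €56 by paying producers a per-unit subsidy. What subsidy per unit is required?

At a seller price of 56, quantity supplied is -88 + 6·56 = 248.
Buyers absorb 248 only when they pay Pb with 362 − 3·Pb = 248, i.e. Pb = 38.
s = Ps − Pb = 56 − 38 = 18.

Required subsidy s = €18 per unit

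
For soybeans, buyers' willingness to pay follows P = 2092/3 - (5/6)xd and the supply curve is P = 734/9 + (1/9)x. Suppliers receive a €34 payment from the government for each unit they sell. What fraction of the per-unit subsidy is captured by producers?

Pre-subsidy: 2092/3 - (5/6)x = 734/9 + (1/9)x gives x* = 652 and P* = 154.
With the subsidy, sellers receive Ps = Pb + 34 for each unit, where Pb is the price buyers pay.
On the curves, Pb = 2092/3 - (5/6)x and Ps = 734/9 + (1/9)x; the wedge Ps − Pb = 34 gives 734/9 + (1/9)x − (2092/3 - (5/6)x) = 34, so x' = 688.
Then Pb = 2092/3 − (5/6)·688 = 124 and Ps = 734/9 + (1/9)·688 = 158.
Buyers' price falls by P* − Pb = 154 − 124 = 30; sellers' price rises by Ps − P* = 158 − 154 = 4.
So producers capture 4/34 = 2/17 of each unit of subsidy.

Producer share = 2/17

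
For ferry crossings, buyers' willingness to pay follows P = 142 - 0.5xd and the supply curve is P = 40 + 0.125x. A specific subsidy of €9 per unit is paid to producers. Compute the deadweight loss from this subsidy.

Pre-subsidy: 142 - 0.5x = 40 + 0.125x gives x* = 163.2 and P* = 60.4.
With the subsidy, sellers receive Ps = Pb + 9 for each unit, where Pb is the price buyers pay.
On the curves, Pb = 142 - 0.5x and Ps = 40 + 0.125x; the wedge Ps − Pb = 9 gives 40 + 0.125x − (142 - 0.5x) = 9, so x' = 177.6.
Then Pb = 142 − 0.5·177.6 = 53.2 and Ps = 40 + 0.125·177.6 = 62.2.
The subsidy expands output by 177.6 − 163.2 = 14.4 past the efficient level; on those units the gap between marginal cost and willingness to pay runs from 0 up to 9.
DWL = ½ × 9 × 14.4 = 64.8.

Deadweight loss = €64.8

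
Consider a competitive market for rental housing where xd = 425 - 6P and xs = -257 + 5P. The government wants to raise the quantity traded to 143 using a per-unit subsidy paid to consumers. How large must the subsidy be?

At x = 143, invert demand for the buyer price: Pb = (425 − 143)/6 = 47; invert supply for the seller price: Ps = (143 − (-257))/5 = 80.
The subsidy must fill the gap: s = Ps − Pb = 80 − 47 = 33.

Required subsidy s = 33 per unit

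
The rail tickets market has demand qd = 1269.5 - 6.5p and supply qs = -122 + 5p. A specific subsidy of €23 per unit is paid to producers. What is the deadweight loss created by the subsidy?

Pre-subsidy: 1269.5 - 6.5p = -122 + 5p gives p* = 121, q* = 483.
With the subsidy, sellers receive ps = pb + 23 for each unit, where pb is the price buyers pay.
Supply in terms of pb becomes qs = -122 + 5(pb + 23) = -7 + 5pb. Setting this equal to demand: 1269.5 - 6.5pb = -7 + 5pb, so pb = 111.
Sellers receive ps = 111 + 23 = 134; q' = 1269.5 − 6.5·111 = 548.
The subsidy expands output by 548 − 483 = 65 past the efficient level; on those units the gap between marginal cost and willingness to pay runs from 0 up to 23.
DWL = ½ × 23 × 65 = 747.5.

Deadweight loss = €747.5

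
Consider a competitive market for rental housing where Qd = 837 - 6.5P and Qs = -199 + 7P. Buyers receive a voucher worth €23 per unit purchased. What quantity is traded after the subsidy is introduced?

Pre-subsidy: 837 - 6.5P = -199 + 7P gives P* = 2072/27, Q* = 9131/27.
With the rebate, buyers effectively pay Pb = Ps − 23, where Ps is the price sellers receive.
Demand in terms of Ps becomes Qd = 837 − 6.5(Ps − 23) = 986.5 - 6.5Ps. Setting this equal to supply: 986.5 - 6.5Ps = -199 + 7Ps, so Ps = 2371/27.
Buyers pay Pb = 2371/27 − 23 = 1750/27; Q' = -199 + 7·(2371/27) = 11224/27.

Q' = 11224/27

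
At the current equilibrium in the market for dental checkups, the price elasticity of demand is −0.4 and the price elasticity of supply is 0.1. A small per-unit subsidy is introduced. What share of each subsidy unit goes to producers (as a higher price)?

Producer share = 0.8

For a small subsidy around the equilibrium, the benefit split depends on the relative slopes, which at a point are proportional to the elasticities.
Buyer share = εs/(εs + |εd|) = 0.1/(0.1 + 0.4) = 0.2; seller share = |εd|/(εs + |εd|) = 0.8.
So producers capture 0.8 of the subsidy.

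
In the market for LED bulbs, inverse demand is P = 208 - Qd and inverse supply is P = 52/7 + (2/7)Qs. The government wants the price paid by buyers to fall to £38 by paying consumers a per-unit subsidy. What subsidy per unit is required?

Required subsidy s = £18 per unit

At a buyer price of 38, quantity demanded is 208 − 1·38 = 170.
Sellers supply 170 only when they receive Ps = 52/7 + (2/7)·170 = 56.
s = Ps − Pb = 56 − 38 = 18.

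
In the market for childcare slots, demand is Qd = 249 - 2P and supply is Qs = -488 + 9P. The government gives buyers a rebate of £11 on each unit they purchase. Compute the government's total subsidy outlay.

Government cost = £1463

Pre-subsidy: 249 - 2P = -488 + 9P gives P* = 67, Q* = 115.
With the rebate, buyers effectively pay Pb = Ps − 11, where Ps is the price sellers receive.
Demand in terms of Ps becomes Qd = 249 − 2(Ps − 11) = 271 - 2Ps. Setting this equal to supply: 271 - 2Ps = -488 + 9Ps, so Ps = 69.
Buyers pay Pb = 69 − 11 = 58; Q' = -488 + 9·69 = 133.
Government outlay = subsidy × quantity = 11 × 133 = 1463.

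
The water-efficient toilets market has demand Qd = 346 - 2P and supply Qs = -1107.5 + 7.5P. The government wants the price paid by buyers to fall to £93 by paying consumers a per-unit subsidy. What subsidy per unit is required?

At a buyer price of 93, quantity demanded is 346 − 2·93 = 160.
Sellers supply 160 only when they receive Ps with -1107.5 + 7.5·Ps = 160, i.e. Ps = 169.
s = Ps − Pb = 169 − 93 = 76.

Required subsidy s = £76 per unit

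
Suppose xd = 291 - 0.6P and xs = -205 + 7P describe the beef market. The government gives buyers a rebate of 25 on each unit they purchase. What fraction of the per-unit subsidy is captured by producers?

Pre-subsidy: 291 - 0.6P = -205 + 7P gives P* = 1240/19, x* = 4785/19.
With the rebate, buyers effectively pay Pb = Ps − 25, where Ps is the price sellers receive.
Demand in terms of Ps becomes xd = 291 − 0.6(Ps − 25) = 306 - 0.6Ps. Setting this equal to supply: 306 - 0.6Ps = -205 + 7Ps, so Ps = 2555/38.
Buyers pay Pb = 2555/38 − 25 = 1605/38; x' = -205 + 7·(2555/38) = 10095/38.
Buyers' price falls by P* − Pb = 1240/19 − 1605/38 = 875/38; sellers' price rises by Ps − P* = 2555/38 − 1240/19 = 75/38.
So producers capture (75/38)/25 = 3/38 of each unit of subsidy.

Producer share = 3/38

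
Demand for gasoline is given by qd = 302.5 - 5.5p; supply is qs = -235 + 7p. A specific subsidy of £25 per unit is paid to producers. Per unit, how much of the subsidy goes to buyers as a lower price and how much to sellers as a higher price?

Pre-subsidy: 302.5 - 5.5p = -235 + 7p gives p* = 43, q* = 66.
With the subsidy, sellers receive ps = pb + 25 for each unit, where pb is the price buyers pay.
Supply in terms of pb becomes qs = -235 + 7(pb + 25) = -60 + 7pb. Setting this equal to demand: 302.5 - 5.5pb = -60 + 7pb, so pb = 29.
Sellers receive ps = 29 + 25 = 54; q' = 302.5 − 5.5·29 = 143.
Buyers' price falls by p* − pb = 43 − 29 = 14; sellers' price rises by ps − p* = 54 − 43 = 11.

Buyers gain £14 per unit; sellers gain £11 per unit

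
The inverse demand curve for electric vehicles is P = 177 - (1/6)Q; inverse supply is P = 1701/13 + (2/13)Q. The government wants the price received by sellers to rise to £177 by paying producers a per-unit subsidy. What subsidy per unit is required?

At a seller price of 177, quantity supplied is -850.5 + 6.5·177 = 300.
Buyers absorb 300 only when they pay Pb = 177 − (1/6)·300 = 127.
s = Ps − Pb = 177 − 127 = 50.

Required subsidy s = £50 per unit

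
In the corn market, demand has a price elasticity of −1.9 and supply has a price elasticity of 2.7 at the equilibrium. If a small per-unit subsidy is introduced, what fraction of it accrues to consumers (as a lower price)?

For a small subsidy around the equilibrium, the benefit split depends on the relative slopes, which at a point are proportional to the elasticities.
Buyer share = εs/(εs + |εd|) = 2.7/(2.7 + 1.9) = 27/46; seller share = |εd|/(εs + |εd|) = 19/46.

Consumer share = 27/46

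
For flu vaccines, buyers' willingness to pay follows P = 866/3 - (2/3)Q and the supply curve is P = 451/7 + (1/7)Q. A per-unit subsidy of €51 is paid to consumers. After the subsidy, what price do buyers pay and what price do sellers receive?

Pre-subsidy: 866/3 - (2/3)Q = 451/7 + (1/7)Q gives Q* = 277 and P* = 104.
With the rebate, buyers effectively pay Pb = Ps − 51, where Ps is the price sellers receive.
On the curves, Pb = 866/3 - (2/3)Q and Ps = 451/7 + (1/7)Q; the wedge Ps − Pb = 51 gives 451/7 + (1/7)Q − (866/3 - (2/3)Q) = 51, so Q' = 340.
Then Pb = 866/3 − (2/3)·340 = 62 and Ps = 451/7 + (1/7)·340 = 113.

Buyers pay €62; sellers receive €113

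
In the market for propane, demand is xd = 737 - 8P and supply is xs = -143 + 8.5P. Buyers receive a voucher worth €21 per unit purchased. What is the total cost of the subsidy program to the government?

Government cost = 91679/11

Pre-subsidy: 737 - 8P = -143 + 8.5P gives P* = 160/3, x* = 931/3.
With the rebate, buyers effectively pay Pb = Ps − 21, where Ps is the price sellers receive.
Demand in terms of Ps becomes xd = 737 − 8(Ps − 21) = 905 - 8Ps. Setting this equal to supply: 905 - 8Ps = -143 + 8.5Ps, so Ps = 2096/33.
Buyers pay Pb = 2096/33 − 21 = 1403/33; x' = -143 + 8.5·(2096/33) = 13097/33.
Government outlay = subsidy × quantity = 21 × 13097/33 = 91679/11.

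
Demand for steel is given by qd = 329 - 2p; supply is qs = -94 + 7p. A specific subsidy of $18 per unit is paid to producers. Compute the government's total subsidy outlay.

Government cost = $4734

Pre-subsidy: 329 - 2p = -94 + 7p gives p* = 47, q* = 235.
With the subsidy, sellers receive ps = pb + 18 for each unit, where pb is the price buyers pay.
Supply in terms of pb becomes qs = -94 + 7(pb + 18) = 32 + 7pb. Setting this equal to demand: 329 - 2pb = 32 + 7pb, so pb = 33.
Sellers receive ps = 33 + 18 = 51; q' = 329 − 2·33 = 263.
Government outlay = subsidy × quantity = 18 × 263 = 4734.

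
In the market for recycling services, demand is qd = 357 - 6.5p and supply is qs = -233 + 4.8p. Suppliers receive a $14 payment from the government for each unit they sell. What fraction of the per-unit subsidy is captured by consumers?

Consumer share = 48/113

Pre-subsidy: 357 - 6.5p = -233 + 4.8p gives p* = 5900/113, q* = 1991/113.
With the subsidy, sellers receive ps = pb + 14 for each unit, where pb is the price buyers pay.
Supply in terms of pb becomes qs = -233 + 4.8(pb + 14) = -165.8 + 4.8pb. Setting this equal to demand: 357 - 6.5pb = -165.8 + 4.8pb, so pb = 5228/113.
Sellers receive ps = 5228/113 + 14 = 6810/113; q' = 357 − 6.5·(5228/113) = 6359/113.
Buyers' price falls by p* − pb = 5900/113 − 5228/113 = 672/113; sellers' price rises by ps − p* = 6810/113 − 5900/113 = 910/113.
So consumers capture (672/113)/14 = 48/113 of each unit of subsidy.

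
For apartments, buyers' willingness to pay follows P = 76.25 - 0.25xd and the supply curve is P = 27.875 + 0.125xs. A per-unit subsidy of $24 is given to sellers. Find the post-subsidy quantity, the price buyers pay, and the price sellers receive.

x' = 193; buyers pay $28; sellers receive $52

Pre-subsidy: 76.25 - 0.25x = 27.875 + 0.125x gives x* = 129 and P* = 44.
With the subsidy, sellers receive Ps = Pb + 24 for each unit, where Pb is the price buyers pay.
On the curves, Pb = 76.25 - 0.25x and Ps = 27.875 + 0.125x; the wedge Ps − Pb = 24 gives 27.875 + 0.125x − (76.25 - 0.25x) = 24, so x' = 193.
Then Pb = 76.25 − 0.25·193 = 28 and Ps = 27.875 + 0.125·193 = 52.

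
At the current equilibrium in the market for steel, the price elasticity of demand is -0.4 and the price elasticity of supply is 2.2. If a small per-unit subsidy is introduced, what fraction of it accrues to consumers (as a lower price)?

For a small subsidy around the equilibrium, the benefit split depends on the relative slopes, which at a point are proportional to the elasticities.
Buyer share = εs/(εs + |εd|) = 2.2/(2.2 + 0.4) = 11/13; seller share = |εd|/(εs + |εd|) = 2/13.

Consumer share = 11/13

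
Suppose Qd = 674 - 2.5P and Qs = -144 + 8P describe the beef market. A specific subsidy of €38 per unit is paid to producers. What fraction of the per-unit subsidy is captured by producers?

Producer share = 5/21

Pre-subsidy: 674 - 2.5P = -144 + 8P gives P* = 1636/21, Q* = 10064/21.
With the subsidy, sellers receive Ps = Pb + 38 for each unit, where Pb is the price buyers pay.
Supply in terms of Pb becomes Qs = -144 + 8(Pb + 38) = 160 + 8Pb. Setting this equal to demand: 674 - 2.5Pb = 160 + 8Pb, so Pb = 1028/21.
Sellers receive Ps = 1028/21 + 38 = 1826/21; Q' = 674 − 2.5·(1028/21) = 11584/21.
Buyers' price falls by P* − Pb = 1636/21 − 1028/21 = 608/21; sellers' price rises by Ps − P* = 1826/21 − 1636/21 = 190/21.
So producers capture (190/21)/38 = 5/21 of each unit of subsidy.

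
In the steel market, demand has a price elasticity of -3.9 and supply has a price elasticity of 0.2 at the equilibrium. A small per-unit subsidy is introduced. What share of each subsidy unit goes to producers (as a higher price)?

Producer share = 39/41

For a small subsidy around the equilibrium, the benefit split depends on the relative slopes, which at a point are proportional to the elasticities.
Buyer share = εs/(εs + |εd|) = 0.2/(0.2 + 3.9) = 2/41; seller share = |εd|/(εs + |εd|) = 39/41.
So producers capture 39/41 of the subsidy.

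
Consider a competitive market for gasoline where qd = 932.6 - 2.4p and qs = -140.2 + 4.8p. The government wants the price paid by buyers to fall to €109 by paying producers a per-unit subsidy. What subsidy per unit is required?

Required subsidy s = €60 per unit

At a buyer price of 109, quantity demanded is 932.6 − 2.4·109 = 671.
Sellers supply 671 only when they receive ps with -140.2 + 4.8·ps = 671, i.e. ps = 169.
s = ps − pb = 169 − 109 = 60.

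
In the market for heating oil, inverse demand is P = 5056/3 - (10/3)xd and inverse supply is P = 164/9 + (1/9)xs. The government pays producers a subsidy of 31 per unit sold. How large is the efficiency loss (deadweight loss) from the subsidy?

Pre-subsidy: 5056/3 - (10/3)x = 164/9 + (1/9)x gives x* = 484 and P* = 72.
With the subsidy, sellers receive Ps = Pb + 31 for each unit, where Pb is the price buyers pay.
On the curves, Pb = 5056/3 - (10/3)x and Ps = 164/9 + (1/9)x; the wedge Ps − Pb = 31 gives 164/9 + (1/9)x − (5056/3 - (10/3)x) = 31, so x' = 493.
Then Pb = 5056/3 − (10/3)·493 = 42 and Ps = 164/9 + (1/9)·493 = 73.
The subsidy expands output by 493 − 484 = 9 past the efficient level; on those units the gap between marginal cost and willingness to pay runs from 0 up to 31.
DWL = ½ × 31 × 9 = 139.5.

Deadweight loss = 139.5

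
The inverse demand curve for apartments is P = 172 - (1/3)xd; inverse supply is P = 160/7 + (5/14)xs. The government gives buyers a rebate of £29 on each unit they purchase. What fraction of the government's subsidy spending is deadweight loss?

Pre-subsidy: 172 - (1/3)x = 160/7 + (5/14)x gives x* = 216 and P* = 100.
With the rebate, buyers effectively pay Pb = Ps − 29, where Ps is the price sellers receive.
On the curves, Pb = 172 - (1/3)x and Ps = 160/7 + (5/14)x; the wedge Ps − Pb = 29 gives 160/7 + (5/14)x − (172 - (1/3)x) = 29, so x' = 258.
Then Pb = 172 − (1/3)·258 = 86 and Ps = 160/7 + (5/14)·258 = 115.
ΔCS = ½(216 + 258)(100 − 86) = 3318; ΔPS = ½(216 + 258)(115 − 100) = 3555.
Government spending = 29 × 258 = 7482.
DWL = ½ × 29 × (258 − 216) = 609; fraction = 609 / 7482 = 7/86.

DWL / government spending = 7/86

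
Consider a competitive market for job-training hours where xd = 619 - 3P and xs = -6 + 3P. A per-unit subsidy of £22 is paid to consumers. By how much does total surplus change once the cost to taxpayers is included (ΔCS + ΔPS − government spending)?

Net change in total surplus = -£363

Pre-subsidy: 619 - 3P = -6 + 3P gives P* = 625/6, x* = 306.5.
With the rebate, buyers effectively pay Pb = Ps − 22, where Ps is the price sellers receive.
Demand in terms of Ps becomes xd = 619 − 3(Ps − 22) = 685 - 3Ps. Setting this equal to supply: 685 - 3Ps = -6 + 3Ps, so Ps = 691/6.
Buyers pay Pb = 691/6 − 22 = 559/6; x' = -6 + 3·(691/6) = 339.5.
ΔCS = ½(306.5 + 339.5)(625/6 − 559/6) = 3553; ΔPS = ½(306.5 + 339.5)(691/6 − 625/6) = 3553.
Government spending = 22 × 339.5 = 7469.
Net change = 3553 + 3553 − 7469 = -363. The loss equals the DWL triangle ½·22·33.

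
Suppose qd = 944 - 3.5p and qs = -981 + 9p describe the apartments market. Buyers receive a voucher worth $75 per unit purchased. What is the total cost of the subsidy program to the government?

Pre-subsidy: 944 - 3.5p = -981 + 9p gives p* = 154, q* = 405.
With the rebate, buyers effectively pay pb = ps − 75, where ps is the price sellers receive.
Demand in terms of ps becomes qd = 944 − 3.5(ps − 75) = 1206.5 - 3.5ps. Setting this equal to supply: 1206.5 - 3.5ps = -981 + 9ps, so ps = 175.
Buyers pay pb = 175 − 75 = 100; q' = -981 + 9·175 = 594.
Government outlay = subsidy × quantity = 75 × 594 = 44550.

Government cost = $44550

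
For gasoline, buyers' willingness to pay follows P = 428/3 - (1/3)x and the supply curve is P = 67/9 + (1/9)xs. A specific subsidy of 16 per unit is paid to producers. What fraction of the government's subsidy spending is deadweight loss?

DWL / government spending = 72/1361

Pre-subsidy: 428/3 - (1/3)x = 67/9 + (1/9)x gives x* = 304.25 and P* = 41.25.
With the subsidy, sellers receive Ps = Pb + 16 for each unit, where Pb is the price buyers pay.
On the curves, Pb = 428/3 - (1/3)x and Ps = 67/9 + (1/9)x; the wedge Ps − Pb = 16 gives 67/9 + (1/9)x − (428/3 - (1/3)x) = 16, so x' = 340.25.
Then Pb = 428/3 − (1/3)·340.25 = 29.25 and Ps = 67/9 + (1/9)·340.25 = 45.25.
ΔCS = ½(304.25 + 340.25)(41.25 − 29.25) = 3867; ΔPS = ½(304.25 + 340.25)(45.25 − 41.25) = 1289.
Government spending = 16 × 340.25 = 5444.
DWL = ½ × 16 × (340.25 − 304.25) = 288; fraction = 288 / 5444 = 72/1361.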